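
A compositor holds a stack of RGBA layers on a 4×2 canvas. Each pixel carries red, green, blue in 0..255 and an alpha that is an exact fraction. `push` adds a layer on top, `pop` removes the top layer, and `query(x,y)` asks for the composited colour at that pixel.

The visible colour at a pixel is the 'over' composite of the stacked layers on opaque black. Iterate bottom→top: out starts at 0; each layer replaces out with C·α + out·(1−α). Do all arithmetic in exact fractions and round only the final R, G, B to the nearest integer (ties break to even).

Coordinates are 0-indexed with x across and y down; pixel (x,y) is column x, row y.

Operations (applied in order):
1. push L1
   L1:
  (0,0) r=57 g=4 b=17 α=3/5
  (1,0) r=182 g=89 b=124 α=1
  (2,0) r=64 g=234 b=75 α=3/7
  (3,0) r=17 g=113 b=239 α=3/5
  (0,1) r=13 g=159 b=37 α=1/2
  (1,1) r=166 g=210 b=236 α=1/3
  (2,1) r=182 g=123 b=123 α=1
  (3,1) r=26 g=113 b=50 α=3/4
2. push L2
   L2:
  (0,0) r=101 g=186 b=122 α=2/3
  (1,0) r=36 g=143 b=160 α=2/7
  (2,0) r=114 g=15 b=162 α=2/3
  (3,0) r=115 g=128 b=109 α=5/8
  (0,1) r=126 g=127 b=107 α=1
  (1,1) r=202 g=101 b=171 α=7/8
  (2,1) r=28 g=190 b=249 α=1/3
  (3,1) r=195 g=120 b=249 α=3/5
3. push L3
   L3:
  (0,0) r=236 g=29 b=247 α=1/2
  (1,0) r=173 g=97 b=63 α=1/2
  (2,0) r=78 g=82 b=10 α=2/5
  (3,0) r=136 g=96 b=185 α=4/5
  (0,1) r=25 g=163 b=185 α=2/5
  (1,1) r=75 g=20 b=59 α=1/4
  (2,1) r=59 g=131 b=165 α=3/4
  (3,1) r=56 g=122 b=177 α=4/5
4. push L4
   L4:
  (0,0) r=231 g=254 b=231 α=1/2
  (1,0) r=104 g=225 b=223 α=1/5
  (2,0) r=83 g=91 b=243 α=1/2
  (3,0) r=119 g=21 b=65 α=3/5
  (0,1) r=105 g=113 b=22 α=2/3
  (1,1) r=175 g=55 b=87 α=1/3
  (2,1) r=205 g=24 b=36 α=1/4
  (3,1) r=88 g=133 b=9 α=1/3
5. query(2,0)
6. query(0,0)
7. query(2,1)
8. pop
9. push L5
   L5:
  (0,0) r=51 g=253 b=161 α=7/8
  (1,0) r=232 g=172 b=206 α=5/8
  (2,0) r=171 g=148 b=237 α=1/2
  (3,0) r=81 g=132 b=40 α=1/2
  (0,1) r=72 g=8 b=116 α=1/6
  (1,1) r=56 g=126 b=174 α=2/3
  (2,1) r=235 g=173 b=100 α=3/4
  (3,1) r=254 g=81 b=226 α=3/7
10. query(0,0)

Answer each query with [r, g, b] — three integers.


(2,0) stack=L1,L2,L3,L4; from [0,0,0]:
after L1 α=3/7: [192/7, 702/7, 225/7]
after L2 α=2/3: [596/7, 304/7, 831/7]
after L3 α=2/5: [576/7, 412/7, 2633/35]
after L4 α=1/2: [1157/14, 1049/14, 5569/35]
rounded: [83, 75, 159]

(0,0) stack=L1,L2,L3,L4; from [0,0,0]:
after L1 α=3/5: [171/5, 12/5, 51/5]
after L2 α=2/3: [1181/15, 624/5, 1271/15]
after L3 α=1/2: [4721/30, 769/10, 2488/15]
after L4 α=1/2: [11651/60, 3309/20, 5953/30]
rounded: [194, 165, 198]

query (2,1) [L1,L2,L3,L4] — begin 0,0,0
after L1 α=1: [182, 123, 123]
after L2 α=1/3: [392/3, 436/3, 165]
after L3 α=3/4: [923/12, 1615/12, 165]
after L4 α=1/4: [1743/16, 1711/16, 531/4]
rounded: [109, 107, 133]

at x=0,y=0 over L1,L2,L3,L5:
after L1 α=3/5: [171/5, 12/5, 51/5]
after L2 α=2/3: [1181/15, 624/5, 1271/15]
after L3 α=1/2: [4721/30, 769/10, 2488/15]
after L5 α=7/8: [15431/240, 18479/80, 19393/120]
= [64, 231, 162]


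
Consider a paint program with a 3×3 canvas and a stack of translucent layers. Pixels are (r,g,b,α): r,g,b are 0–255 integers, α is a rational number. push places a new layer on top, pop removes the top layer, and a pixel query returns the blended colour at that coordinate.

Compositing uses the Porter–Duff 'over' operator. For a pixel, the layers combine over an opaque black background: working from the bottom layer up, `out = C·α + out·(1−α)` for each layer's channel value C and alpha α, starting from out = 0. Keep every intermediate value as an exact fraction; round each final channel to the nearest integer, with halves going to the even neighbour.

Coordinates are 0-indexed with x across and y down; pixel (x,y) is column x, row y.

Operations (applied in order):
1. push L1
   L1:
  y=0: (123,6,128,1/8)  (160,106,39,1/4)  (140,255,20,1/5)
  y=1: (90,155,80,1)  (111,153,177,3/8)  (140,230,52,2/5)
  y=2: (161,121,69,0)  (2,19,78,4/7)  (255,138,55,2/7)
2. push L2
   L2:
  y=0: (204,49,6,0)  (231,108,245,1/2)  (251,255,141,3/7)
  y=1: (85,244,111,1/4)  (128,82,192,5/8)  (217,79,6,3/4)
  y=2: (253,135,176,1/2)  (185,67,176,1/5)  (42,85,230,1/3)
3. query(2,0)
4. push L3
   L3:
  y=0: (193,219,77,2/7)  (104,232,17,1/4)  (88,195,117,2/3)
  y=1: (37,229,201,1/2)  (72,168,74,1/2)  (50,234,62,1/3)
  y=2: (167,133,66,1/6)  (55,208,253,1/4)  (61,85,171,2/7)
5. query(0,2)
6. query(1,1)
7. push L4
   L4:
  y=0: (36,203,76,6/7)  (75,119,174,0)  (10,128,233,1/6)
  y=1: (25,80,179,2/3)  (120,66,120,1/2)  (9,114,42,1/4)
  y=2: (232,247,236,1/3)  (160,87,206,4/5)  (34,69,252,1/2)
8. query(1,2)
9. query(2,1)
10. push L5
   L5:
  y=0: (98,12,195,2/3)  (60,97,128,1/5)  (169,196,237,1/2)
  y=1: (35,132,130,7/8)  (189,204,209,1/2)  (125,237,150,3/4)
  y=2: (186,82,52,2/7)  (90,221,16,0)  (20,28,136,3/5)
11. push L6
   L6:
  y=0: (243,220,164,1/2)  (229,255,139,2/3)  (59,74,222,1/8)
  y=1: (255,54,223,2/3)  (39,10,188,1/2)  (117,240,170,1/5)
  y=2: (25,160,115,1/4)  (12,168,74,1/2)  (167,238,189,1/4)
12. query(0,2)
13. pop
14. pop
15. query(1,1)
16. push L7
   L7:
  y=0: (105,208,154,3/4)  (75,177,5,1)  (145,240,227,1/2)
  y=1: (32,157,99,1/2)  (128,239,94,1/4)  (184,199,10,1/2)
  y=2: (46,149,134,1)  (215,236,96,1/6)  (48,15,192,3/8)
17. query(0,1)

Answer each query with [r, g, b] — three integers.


at x=2,y=0 over L1,L2:
L1 α=1/5: [28, 51, 4]
L2 α=3/7: [865/7, 969/7, 439/7]
→ [124, 138, 63]

(0,2) stack=L1,L2,L3; from [0,0,0]:
after L1 α=0: [0, 0, 0]
after L2 α=1/2: [253/2, 135/2, 88]
after L3 α=1/6: [533/4, 941/12, 253/3]
= [133, 78, 84]

query (1,1) [L1,L2,L3] — begin 0,0,0
L1 α=3/8: [333/8, 459/8, 531/8]
L2 α=5/8: [6119/64, 4657/64, 9273/64]
L3 α=1/2: [10727/128, 15409/128, 14009/128]
rounded: [84, 120, 109]

at x=1,y=2 over L1,L2,L3,L4:
after L1 α=4/7: [8/7, 76/7, 312/7]
after L2 α=1/5: [1327/35, 773/35, 496/7]
after L3 α=1/4: [2953/70, 9599/140, 3259/28]
after L4 α=4/5: [47753/350, 58319/700, 26331/140]
= [136, 83, 188]

at x=2,y=1 over L1,L2,L3,L4:
L1 α=2/5: [56, 92, 104/5]
L2 α=3/4: [707/4, 329/4, 97/10]
L3 α=1/3: [269/2, 797/6, 407/15]
L4 α=1/4: [825/8, 1025/8, 617/20]
→ [103, 128, 31]

query (0,2) [L1,L2,L3,L4,L5,L6] — begin 0,0,0
+L1 (α=0) → [0, 0, 0]
+L2 (α=1/2) → [253/2, 135/2, 88]
+L3 (α=1/6) → [533/4, 941/12, 253/3]
+L4 (α=1/3) → [997/6, 2423/18, 1214/9]
+L5 (α=2/7) → [1031/6, 15067/126, 7006/63]
+L6 (α=1/4) → [1081/8, 21787/168, 9421/84]
rounded: [135, 130, 112]

query (1,1) [L1,L2,L3,L4] — begin 0,0,0
+L1 (α=3/8) → [333/8, 459/8, 531/8]
+L2 (α=5/8) → [6119/64, 4657/64, 9273/64]
+L3 (α=1/2) → [10727/128, 15409/128, 14009/128]
+L4 (α=1/2) → [26087/256, 23857/256, 29369/256]
→ [102, 93, 115]

(0,1) stack=L1,L2,L3,L4,L7; from [0,0,0]:
+L1 (α=1) → [90, 155, 80]
+L2 (α=1/4) → [355/4, 709/4, 351/4]
+L3 (α=1/2) → [503/8, 1625/8, 1155/8]
+L4 (α=2/3) → [301/8, 2905/24, 4019/24]
+L7 (α=1/2) → [557/16, 6673/48, 6395/48]
= [35, 139, 133]


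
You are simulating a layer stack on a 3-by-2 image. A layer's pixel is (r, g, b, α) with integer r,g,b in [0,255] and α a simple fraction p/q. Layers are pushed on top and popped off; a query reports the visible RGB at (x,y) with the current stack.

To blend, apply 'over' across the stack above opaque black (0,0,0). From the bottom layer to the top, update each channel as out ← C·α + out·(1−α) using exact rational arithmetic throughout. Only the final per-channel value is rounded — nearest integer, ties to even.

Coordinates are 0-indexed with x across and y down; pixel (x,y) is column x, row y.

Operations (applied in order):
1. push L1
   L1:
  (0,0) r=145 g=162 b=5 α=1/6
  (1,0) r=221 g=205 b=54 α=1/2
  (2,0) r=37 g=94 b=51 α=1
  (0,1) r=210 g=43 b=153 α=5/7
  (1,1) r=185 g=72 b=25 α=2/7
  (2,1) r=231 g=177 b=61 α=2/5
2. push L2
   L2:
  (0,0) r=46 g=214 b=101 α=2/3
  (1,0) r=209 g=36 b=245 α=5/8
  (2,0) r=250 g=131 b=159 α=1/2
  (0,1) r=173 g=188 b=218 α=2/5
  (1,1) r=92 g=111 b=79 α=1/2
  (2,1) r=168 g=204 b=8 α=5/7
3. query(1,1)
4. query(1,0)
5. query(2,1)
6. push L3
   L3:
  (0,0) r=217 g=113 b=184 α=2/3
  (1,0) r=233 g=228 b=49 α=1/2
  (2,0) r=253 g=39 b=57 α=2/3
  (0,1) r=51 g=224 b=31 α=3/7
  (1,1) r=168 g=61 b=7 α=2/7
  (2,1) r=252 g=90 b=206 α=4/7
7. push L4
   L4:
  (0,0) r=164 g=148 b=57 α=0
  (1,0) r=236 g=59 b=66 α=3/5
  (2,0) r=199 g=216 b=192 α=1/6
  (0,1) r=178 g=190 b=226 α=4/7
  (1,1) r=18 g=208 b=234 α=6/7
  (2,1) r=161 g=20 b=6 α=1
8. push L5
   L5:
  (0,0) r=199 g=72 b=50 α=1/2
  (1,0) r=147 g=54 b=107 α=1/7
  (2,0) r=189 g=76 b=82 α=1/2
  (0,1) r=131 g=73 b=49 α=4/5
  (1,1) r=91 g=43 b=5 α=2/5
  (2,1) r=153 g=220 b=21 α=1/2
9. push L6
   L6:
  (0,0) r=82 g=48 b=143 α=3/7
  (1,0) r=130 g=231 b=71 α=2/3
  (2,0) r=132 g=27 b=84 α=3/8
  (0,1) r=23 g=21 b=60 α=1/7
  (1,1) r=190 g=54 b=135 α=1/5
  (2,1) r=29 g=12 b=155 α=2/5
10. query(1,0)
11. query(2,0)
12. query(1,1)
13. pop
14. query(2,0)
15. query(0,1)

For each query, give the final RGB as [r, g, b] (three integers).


at x=1,y=1 over L1,L2:
+L1 (α=2/7) → [370/7, 144/7, 50/7]
+L2 (α=1/2) → [507/7, 921/14, 603/14]
→ [72, 66, 43]

at x=1,y=0 over L1,L2:
+L1 (α=1/2) → [221/2, 205/2, 27]
+L2 (α=5/8) → [2753/16, 975/16, 653/4]
→ [172, 61, 163]

(2,1) stack=L1,L2; from [0,0,0]:
+L1 (α=2/5) → [462/5, 354/5, 122/5]
+L2 (α=5/7) → [732/5, 5808/35, 444/35]
→ [146, 166, 13]

query (1,0) [L1,L2,L3,L4,L5,L6] — begin 0,0,0
+L1 (α=1/2) → [221/2, 205/2, 27]
+L2 (α=5/8) → [2753/16, 975/16, 653/4]
+L3 (α=1/2) → [6481/32, 4623/32, 849/8]
+L4 (α=3/5) → [17809/80, 1491/16, 1641/20]
+L5 (α=1/7) → [59307/280, 4905/56, 5993/70]
+L6 (α=2/3) → [132107/840, 10259/56, 5311/70]
= [157, 183, 76]

query (2,0) [L1,L2,L3,L4,L5,L6] — begin 0,0,0
L1 α=1: [37, 94, 51]
L2 α=1/2: [287/2, 225/2, 105]
L3 α=2/3: [433/2, 127/2, 73]
L4 α=1/6: [2563/12, 1067/12, 557/6]
L5 α=1/2: [4831/24, 1979/24, 1049/12]
L6 α=3/8: [33659/192, 11839/192, 8269/96]
= [175, 62, 86]

(1,1) stack=L1,L2,L3,L4,L5,L6; from [0,0,0]:
+L1 (α=2/7) → [370/7, 144/7, 50/7]
+L2 (α=1/2) → [507/7, 921/14, 603/14]
+L3 (α=2/7) → [4887/49, 6313/98, 3211/98]
+L4 (α=6/7) → [10179/343, 128617/686, 140803/686]
+L5 (α=2/5) → [92963/1715, 444847/3430, 429269/3430]
+L6 (α=1/5) → [697702/8575, 982304/8575, 1090063/8575]
= [81, 115, 127]

(2,0) stack=L1,L2,L3,L4,L5; from [0,0,0]:
+L1 (α=1) → [37, 94, 51]
+L2 (α=1/2) → [287/2, 225/2, 105]
+L3 (α=2/3) → [433/2, 127/2, 73]
+L4 (α=1/6) → [2563/12, 1067/12, 557/6]
+L5 (α=1/2) → [4831/24, 1979/24, 1049/12]
= [201, 82, 87]

(0,1) stack=L1,L2,L3,L4,L5; from [0,0,0]:
+L1 (α=5/7) → [150, 215/7, 765/7]
+L2 (α=2/5) → [796/5, 3277/35, 5347/35]
+L3 (α=3/7) → [3949/35, 36628/245, 24643/245]
+L4 (α=4/7) → [36767/245, 296084/1715, 295409/1715]
+L5 (α=4/5) → [165147/1225, 796864/8575, 631549/8575]
rounded: [135, 93, 74]


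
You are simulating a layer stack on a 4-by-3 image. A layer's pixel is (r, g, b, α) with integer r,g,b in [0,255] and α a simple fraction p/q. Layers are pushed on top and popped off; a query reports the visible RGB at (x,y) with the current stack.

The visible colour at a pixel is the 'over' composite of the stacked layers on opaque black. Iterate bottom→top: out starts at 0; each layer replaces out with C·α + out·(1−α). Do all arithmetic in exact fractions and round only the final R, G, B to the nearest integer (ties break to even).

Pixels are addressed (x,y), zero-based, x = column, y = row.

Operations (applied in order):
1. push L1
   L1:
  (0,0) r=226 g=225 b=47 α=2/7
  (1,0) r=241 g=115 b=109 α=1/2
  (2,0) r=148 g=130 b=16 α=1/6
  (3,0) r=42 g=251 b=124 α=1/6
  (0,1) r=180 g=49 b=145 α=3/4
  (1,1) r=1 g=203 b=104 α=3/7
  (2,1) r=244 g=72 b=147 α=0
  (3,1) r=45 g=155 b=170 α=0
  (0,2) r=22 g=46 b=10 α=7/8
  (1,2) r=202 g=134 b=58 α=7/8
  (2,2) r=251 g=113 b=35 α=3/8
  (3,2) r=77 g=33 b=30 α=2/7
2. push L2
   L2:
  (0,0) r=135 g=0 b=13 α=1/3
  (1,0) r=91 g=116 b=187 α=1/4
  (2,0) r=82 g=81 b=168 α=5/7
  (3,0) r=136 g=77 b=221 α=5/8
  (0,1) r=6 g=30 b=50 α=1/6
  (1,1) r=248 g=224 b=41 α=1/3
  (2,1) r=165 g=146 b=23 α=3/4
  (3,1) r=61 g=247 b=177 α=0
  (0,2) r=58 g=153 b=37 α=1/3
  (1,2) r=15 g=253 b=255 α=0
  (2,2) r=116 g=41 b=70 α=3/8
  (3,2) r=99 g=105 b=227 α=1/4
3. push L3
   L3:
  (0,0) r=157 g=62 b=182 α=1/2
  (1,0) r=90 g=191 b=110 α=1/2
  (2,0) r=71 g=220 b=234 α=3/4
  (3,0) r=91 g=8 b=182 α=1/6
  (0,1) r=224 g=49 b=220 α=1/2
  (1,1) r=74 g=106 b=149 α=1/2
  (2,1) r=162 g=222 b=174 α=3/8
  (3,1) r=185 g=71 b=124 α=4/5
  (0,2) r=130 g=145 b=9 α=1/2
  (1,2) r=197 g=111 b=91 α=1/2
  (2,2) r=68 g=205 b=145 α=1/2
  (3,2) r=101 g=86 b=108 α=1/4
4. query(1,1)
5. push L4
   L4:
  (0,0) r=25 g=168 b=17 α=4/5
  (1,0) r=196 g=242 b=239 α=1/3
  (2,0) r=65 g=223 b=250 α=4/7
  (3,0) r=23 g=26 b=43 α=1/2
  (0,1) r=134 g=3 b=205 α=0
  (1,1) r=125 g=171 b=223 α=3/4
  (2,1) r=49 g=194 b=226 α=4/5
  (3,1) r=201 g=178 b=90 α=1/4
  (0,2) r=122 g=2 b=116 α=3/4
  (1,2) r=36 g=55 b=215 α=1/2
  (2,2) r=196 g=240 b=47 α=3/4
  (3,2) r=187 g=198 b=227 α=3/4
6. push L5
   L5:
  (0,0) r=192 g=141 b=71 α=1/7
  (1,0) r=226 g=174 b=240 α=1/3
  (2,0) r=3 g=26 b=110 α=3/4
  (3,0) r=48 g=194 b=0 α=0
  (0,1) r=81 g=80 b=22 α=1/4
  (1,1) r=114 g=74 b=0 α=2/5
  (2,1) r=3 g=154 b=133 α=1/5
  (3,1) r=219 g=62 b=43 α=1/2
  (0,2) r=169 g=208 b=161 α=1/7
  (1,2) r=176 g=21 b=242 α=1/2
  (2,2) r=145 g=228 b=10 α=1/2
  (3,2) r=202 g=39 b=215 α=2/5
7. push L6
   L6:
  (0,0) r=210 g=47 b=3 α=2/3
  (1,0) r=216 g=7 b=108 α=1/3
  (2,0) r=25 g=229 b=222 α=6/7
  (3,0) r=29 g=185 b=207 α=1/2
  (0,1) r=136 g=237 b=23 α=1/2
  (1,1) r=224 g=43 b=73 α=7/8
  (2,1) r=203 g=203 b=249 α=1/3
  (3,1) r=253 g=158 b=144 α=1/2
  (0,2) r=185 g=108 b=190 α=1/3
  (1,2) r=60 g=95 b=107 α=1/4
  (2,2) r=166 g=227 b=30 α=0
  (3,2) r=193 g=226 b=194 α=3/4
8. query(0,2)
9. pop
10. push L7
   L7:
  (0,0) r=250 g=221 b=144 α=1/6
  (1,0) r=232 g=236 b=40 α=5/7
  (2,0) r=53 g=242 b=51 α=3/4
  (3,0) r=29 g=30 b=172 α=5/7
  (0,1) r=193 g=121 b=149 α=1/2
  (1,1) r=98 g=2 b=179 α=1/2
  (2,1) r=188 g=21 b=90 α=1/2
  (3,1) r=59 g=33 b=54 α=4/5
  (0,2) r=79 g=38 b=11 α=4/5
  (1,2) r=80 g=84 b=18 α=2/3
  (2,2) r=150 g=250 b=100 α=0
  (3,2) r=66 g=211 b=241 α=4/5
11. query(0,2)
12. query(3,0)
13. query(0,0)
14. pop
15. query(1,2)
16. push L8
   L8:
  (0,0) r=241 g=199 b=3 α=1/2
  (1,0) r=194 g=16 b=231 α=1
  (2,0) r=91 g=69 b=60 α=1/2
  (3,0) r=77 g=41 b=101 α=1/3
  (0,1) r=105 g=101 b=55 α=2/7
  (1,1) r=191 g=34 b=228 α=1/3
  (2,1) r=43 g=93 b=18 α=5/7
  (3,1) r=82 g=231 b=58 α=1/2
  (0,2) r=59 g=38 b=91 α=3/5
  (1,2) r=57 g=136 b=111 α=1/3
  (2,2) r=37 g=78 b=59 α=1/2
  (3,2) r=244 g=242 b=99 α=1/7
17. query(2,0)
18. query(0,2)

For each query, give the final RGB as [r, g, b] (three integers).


query (1,1) [L1,L2,L3] — begin 0,0,0
after L1 α=3/7: [3/7, 87, 312/7]
after L2 α=1/3: [1742/21, 398/3, 911/21]
after L3 α=1/2: [1648/21, 358/3, 2020/21]
= [78, 119, 96]

at x=0,y=2 over L1,L2,L3,L4,L5,L6:
+L1 (α=7/8) → [77/4, 161/4, 35/4]
+L2 (α=1/3) → [193/6, 467/6, 109/6]
+L3 (α=1/2) → [973/12, 1337/12, 163/12]
+L4 (α=3/4) → [5365/48, 1409/48, 4339/48]
+L5 (α=1/7) → [6717/56, 439/8, 5627/56]
+L6 (α=1/3) → [11897/84, 871/12, 3649/28]
= [142, 73, 130]

query (0,2) [L1,L2,L3,L4,L5,L7] — begin 0,0,0
after L1 α=7/8: [77/4, 161/4, 35/4]
after L2 α=1/3: [193/6, 467/6, 109/6]
after L3 α=1/2: [973/12, 1337/12, 163/12]
after L4 α=3/4: [5365/48, 1409/48, 4339/48]
after L5 α=1/7: [6717/56, 439/8, 5627/56]
after L7 α=4/5: [24413/280, 331/8, 8091/280]
= [87, 41, 29]

(3,0) stack=L1,L2,L3,L4,L5,L7; from [0,0,0]:
L1 α=1/6: [7, 251/6, 62/3]
L2 α=5/8: [701/8, 1021/16, 1167/8]
L3 α=1/6: [1411/16, 5233/96, 7291/48]
L4 α=1/2: [1779/32, 7729/192, 9355/96]
L5 α=0: [1779/32, 7729/192, 9355/96]
L7 α=5/7: [4099/112, 22129/672, 50635/336]
= [37, 33, 151]

at x=0,y=0 over L1,L2,L3,L4,L5,L7:
+L1 (α=2/7) → [452/7, 450/7, 94/7]
+L2 (α=1/3) → [1849/21, 300/7, 93/7]
+L3 (α=1/2) → [2573/21, 367/7, 1367/14]
+L4 (α=4/5) → [4673/105, 5071/35, 2319/70]
+L5 (α=1/7) → [16066/245, 35361/245, 9442/245]
+L7 (α=1/6) → [14158/147, 23095/147, 8249/147]
= [96, 157, 56]

at x=1,y=2 over L1,L2,L3,L4,L5:
L1 α=7/8: [707/4, 469/4, 203/4]
L2 α=0: [707/4, 469/4, 203/4]
L3 α=1/2: [1495/8, 913/8, 567/8]
L4 α=1/2: [1783/16, 1353/16, 2287/16]
L5 α=1/2: [4599/32, 1689/32, 6159/32]
= [144, 53, 192]

at x=2,y=0 over L1,L2,L3,L4,L5,L8:
L1 α=1/6: [74/3, 65/3, 8/3]
L2 α=5/7: [1378/21, 1345/21, 2536/21]
L3 α=3/4: [5851/84, 15205/84, 8639/42]
L4 α=4/7: [13131/196, 40181/196, 22639/98]
L5 α=3/4: [14895/784, 55469/784, 54979/392]
L8 α=1/2: [86239/1568, 109565/1568, 78499/784]
→ [55, 70, 100]

at x=0,y=2 over L1,L2,L3,L4,L5,L8:
L1 α=7/8: [77/4, 161/4, 35/4]
L2 α=1/3: [193/6, 467/6, 109/6]
L3 α=1/2: [973/12, 1337/12, 163/12]
L4 α=3/4: [5365/48, 1409/48, 4339/48]
L5 α=1/7: [6717/56, 439/8, 5627/56]
L8 α=3/5: [11673/140, 179/4, 13271/140]
rounded: [83, 45, 95]


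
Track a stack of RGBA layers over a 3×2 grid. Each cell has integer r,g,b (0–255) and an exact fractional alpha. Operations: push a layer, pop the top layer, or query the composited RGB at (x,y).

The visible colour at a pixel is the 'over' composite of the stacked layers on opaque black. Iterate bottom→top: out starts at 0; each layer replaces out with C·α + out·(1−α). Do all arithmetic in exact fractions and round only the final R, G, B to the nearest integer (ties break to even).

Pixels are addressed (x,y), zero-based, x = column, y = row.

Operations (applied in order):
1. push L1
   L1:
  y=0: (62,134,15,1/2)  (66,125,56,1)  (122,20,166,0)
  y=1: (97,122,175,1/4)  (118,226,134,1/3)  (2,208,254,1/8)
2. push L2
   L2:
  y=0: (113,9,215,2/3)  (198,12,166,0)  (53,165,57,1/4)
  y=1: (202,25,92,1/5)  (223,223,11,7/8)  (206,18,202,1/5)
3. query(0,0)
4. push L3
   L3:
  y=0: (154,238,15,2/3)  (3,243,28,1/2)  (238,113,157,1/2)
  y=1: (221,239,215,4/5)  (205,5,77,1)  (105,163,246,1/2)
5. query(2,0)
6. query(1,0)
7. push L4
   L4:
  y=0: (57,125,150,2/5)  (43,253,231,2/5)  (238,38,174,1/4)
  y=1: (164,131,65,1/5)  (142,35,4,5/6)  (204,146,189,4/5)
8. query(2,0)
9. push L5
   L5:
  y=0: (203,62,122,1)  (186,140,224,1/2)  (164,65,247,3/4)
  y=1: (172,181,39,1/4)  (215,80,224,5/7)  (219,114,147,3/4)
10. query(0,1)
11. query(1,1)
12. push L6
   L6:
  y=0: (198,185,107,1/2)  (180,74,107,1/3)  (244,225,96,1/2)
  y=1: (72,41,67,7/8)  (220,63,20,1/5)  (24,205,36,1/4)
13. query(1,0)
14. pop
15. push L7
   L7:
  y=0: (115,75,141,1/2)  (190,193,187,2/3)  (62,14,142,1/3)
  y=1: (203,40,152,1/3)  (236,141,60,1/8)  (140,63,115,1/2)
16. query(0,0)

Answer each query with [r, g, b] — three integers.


at x=0,y=0 over L1,L2:
after L1 α=1/2: [31, 67, 15/2]
after L2 α=2/3: [257/3, 85/3, 875/6]
= [86, 28, 146]

at x=2,y=0 over L1,L2,L3:
after L1 α=0: [0, 0, 0]
after L2 α=1/4: [53/4, 165/4, 57/4]
after L3 α=1/2: [1005/8, 617/8, 685/8]
= [126, 77, 86]

(1,0) stack=L1,L2,L3; from [0,0,0]:
L1 α=1: [66, 125, 56]
L2 α=0: [66, 125, 56]
L3 α=1/2: [69/2, 184, 42]
rounded: [34, 184, 42]

query (2,0) [L1,L2,L3,L4] — begin 0,0,0
L1 α=0: [0, 0, 0]
L2 α=1/4: [53/4, 165/4, 57/4]
L3 α=1/2: [1005/8, 617/8, 685/8]
L4 α=1/4: [4919/32, 2155/32, 3447/32]
rounded: [154, 67, 108]

query (0,1) [L1,L2,L3,L4,L5] — begin 0,0,0
after L1 α=1/4: [97/4, 61/2, 175/4]
after L2 α=1/5: [299/5, 147/5, 267/5]
after L3 α=4/5: [4719/25, 4927/25, 4567/25]
after L4 α=1/5: [22976/125, 22983/125, 19893/125]
after L5 α=1/4: [22607/125, 45787/250, 32277/250]
= [181, 183, 129]

query (1,1) [L1,L2,L3,L4,L5] — begin 0,0,0
L1 α=1/3: [118/3, 226/3, 134/3]
L2 α=7/8: [4801/24, 4909/24, 365/24]
L3 α=1: [205, 5, 77]
L4 α=5/6: [305/2, 30, 97/6]
L5 α=5/7: [1380/7, 460/7, 3457/21]
= [197, 66, 165]

at x=1,y=0 over L1,L2,L3,L4,L5,L6:
after L1 α=1: [66, 125, 56]
after L2 α=0: [66, 125, 56]
after L3 α=1/2: [69/2, 184, 42]
after L4 α=2/5: [379/10, 1058/5, 588/5]
after L5 α=1/2: [2239/20, 879/5, 854/5]
after L6 α=1/3: [4039/30, 2128/15, 2243/15]
→ [135, 142, 150]

query (0,0) [L1,L2,L3,L4,L5,L7] — begin 0,0,0
L1 α=1/2: [31, 67, 15/2]
L2 α=2/3: [257/3, 85/3, 875/6]
L3 α=2/3: [1181/9, 1513/9, 1055/18]
L4 α=2/5: [1523/15, 2263/15, 571/6]
L5 α=1: [203, 62, 122]
L7 α=1/2: [159, 137/2, 263/2]
rounded: [159, 68, 132]


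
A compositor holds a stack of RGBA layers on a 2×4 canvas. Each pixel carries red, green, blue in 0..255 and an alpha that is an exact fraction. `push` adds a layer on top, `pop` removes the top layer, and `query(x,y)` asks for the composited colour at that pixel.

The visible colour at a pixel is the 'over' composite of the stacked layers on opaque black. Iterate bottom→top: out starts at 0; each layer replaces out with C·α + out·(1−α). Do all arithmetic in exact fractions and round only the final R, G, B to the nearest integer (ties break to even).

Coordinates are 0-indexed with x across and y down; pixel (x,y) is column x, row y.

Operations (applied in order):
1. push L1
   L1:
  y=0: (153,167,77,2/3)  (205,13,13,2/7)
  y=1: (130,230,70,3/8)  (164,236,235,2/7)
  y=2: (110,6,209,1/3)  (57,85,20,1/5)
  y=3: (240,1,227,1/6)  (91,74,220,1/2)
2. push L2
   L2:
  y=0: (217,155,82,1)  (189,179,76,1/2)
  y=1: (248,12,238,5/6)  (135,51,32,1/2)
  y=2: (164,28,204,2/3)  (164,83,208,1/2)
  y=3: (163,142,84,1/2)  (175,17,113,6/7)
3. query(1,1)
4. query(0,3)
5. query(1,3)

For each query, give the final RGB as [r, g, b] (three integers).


at x=1,y=1 over L1,L2:
+L1 (α=2/7) → [328/7, 472/7, 470/7]
+L2 (α=1/2) → [1273/14, 829/14, 347/7]
rounded: [91, 59, 50]

query (0,3) [L1,L2] — begin 0,0,0
L1 α=1/6: [40, 1/6, 227/6]
L2 α=1/2: [203/2, 853/12, 731/12]
rounded: [102, 71, 61]

(1,3) stack=L1,L2; from [0,0,0]:
+L1 (α=1/2) → [91/2, 37, 110]
+L2 (α=6/7) → [313/2, 139/7, 788/7]
= [156, 20, 113]


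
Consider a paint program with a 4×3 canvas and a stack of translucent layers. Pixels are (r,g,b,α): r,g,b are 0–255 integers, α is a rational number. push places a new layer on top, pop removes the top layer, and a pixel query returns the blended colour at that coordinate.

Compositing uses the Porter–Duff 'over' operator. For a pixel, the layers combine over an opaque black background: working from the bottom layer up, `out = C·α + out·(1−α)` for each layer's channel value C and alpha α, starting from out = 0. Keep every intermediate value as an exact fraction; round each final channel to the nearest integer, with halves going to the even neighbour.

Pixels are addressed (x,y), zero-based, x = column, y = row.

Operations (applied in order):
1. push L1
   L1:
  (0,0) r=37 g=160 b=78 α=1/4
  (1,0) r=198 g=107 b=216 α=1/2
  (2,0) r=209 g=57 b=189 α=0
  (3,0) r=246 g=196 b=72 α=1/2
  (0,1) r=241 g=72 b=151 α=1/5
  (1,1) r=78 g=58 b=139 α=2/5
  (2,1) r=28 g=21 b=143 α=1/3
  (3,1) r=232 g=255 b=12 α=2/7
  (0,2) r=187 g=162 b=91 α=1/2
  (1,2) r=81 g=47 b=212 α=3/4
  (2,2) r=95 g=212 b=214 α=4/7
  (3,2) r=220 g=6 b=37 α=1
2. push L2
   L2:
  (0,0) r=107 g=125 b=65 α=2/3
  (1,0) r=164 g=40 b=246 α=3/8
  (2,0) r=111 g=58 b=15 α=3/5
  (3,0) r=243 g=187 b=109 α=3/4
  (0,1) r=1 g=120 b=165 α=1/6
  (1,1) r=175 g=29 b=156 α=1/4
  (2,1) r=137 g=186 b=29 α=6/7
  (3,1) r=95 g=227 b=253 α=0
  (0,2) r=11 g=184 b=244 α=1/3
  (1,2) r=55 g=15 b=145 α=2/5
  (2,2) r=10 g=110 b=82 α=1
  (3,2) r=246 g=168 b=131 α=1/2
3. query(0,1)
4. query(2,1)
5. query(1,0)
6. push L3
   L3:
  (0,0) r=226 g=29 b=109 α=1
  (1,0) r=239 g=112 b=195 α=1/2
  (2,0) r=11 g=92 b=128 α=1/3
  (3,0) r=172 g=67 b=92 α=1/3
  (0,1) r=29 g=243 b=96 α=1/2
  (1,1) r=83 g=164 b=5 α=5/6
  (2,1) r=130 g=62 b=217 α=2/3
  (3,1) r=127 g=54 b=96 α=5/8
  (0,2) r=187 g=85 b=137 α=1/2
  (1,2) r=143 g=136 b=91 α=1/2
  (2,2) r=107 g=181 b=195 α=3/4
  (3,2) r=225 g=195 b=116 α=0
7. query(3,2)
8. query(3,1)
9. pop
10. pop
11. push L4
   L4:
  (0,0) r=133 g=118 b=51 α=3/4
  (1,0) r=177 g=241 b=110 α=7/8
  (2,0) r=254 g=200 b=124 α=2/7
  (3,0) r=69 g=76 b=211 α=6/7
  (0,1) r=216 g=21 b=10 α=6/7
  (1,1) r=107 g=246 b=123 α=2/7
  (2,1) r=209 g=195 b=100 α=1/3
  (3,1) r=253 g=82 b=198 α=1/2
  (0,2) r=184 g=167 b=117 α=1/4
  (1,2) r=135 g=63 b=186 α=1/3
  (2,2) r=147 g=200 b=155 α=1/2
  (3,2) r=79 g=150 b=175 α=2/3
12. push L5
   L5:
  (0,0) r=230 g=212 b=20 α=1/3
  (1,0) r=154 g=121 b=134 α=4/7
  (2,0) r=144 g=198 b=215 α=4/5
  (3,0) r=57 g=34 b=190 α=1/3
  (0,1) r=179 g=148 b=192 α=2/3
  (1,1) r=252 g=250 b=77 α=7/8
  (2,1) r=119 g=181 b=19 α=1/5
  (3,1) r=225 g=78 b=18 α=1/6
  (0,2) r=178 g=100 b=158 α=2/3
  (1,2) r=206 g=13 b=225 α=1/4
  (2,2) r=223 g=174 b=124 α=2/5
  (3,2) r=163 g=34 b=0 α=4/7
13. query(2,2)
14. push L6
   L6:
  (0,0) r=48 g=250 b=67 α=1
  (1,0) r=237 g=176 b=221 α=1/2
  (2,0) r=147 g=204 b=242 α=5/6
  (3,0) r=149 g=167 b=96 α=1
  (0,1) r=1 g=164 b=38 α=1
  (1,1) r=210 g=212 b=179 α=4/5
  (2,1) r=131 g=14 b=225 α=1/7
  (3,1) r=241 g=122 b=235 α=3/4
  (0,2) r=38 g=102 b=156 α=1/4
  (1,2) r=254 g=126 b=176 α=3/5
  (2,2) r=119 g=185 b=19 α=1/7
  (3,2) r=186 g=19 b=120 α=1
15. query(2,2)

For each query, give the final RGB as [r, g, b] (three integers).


query (0,1) [L1,L2] — begin 0,0,0
after L1 α=1/5: [241/5, 72/5, 151/5]
after L2 α=1/6: [121/3, 32, 158/3]
rounded: [40, 32, 53]

(2,1) stack=L1,L2; from [0,0,0]:
+L1 (α=1/3) → [28/3, 7, 143/3]
+L2 (α=6/7) → [2494/21, 1123/7, 95/3]
= [119, 160, 32]

at x=1,y=0 over L1,L2:
+L1 (α=1/2) → [99, 107/2, 108]
+L2 (α=3/8) → [987/8, 775/16, 639/4]
= [123, 48, 160]

query (3,2) [L1,L2,L3] — begin 0,0,0
after L1 α=1: [220, 6, 37]
after L2 α=1/2: [233, 87, 84]
after L3 α=0: [233, 87, 84]
→ [233, 87, 84]

(3,1) stack=L1,L2,L3; from [0,0,0]:
after L1 α=2/7: [464/7, 510/7, 24/7]
after L2 α=0: [464/7, 510/7, 24/7]
after L3 α=5/8: [5837/56, 855/14, 429/7]
rounded: [104, 61, 61]

at x=2,y=2 over L1,L4,L5:
L1 α=4/7: [380/7, 848/7, 856/7]
L4 α=1/2: [1409/14, 1124/7, 1941/14]
L5 α=2/5: [10471/70, 5808/35, 1859/14]
= [150, 166, 133]

(2,2) stack=L1,L4,L5,L6; from [0,0,0]:
L1 α=4/7: [380/7, 848/7, 856/7]
L4 α=1/2: [1409/14, 1124/7, 1941/14]
L5 α=2/5: [10471/70, 5808/35, 1859/14]
L6 α=1/7: [35578/245, 41323/245, 5710/49]
= [145, 169, 117]


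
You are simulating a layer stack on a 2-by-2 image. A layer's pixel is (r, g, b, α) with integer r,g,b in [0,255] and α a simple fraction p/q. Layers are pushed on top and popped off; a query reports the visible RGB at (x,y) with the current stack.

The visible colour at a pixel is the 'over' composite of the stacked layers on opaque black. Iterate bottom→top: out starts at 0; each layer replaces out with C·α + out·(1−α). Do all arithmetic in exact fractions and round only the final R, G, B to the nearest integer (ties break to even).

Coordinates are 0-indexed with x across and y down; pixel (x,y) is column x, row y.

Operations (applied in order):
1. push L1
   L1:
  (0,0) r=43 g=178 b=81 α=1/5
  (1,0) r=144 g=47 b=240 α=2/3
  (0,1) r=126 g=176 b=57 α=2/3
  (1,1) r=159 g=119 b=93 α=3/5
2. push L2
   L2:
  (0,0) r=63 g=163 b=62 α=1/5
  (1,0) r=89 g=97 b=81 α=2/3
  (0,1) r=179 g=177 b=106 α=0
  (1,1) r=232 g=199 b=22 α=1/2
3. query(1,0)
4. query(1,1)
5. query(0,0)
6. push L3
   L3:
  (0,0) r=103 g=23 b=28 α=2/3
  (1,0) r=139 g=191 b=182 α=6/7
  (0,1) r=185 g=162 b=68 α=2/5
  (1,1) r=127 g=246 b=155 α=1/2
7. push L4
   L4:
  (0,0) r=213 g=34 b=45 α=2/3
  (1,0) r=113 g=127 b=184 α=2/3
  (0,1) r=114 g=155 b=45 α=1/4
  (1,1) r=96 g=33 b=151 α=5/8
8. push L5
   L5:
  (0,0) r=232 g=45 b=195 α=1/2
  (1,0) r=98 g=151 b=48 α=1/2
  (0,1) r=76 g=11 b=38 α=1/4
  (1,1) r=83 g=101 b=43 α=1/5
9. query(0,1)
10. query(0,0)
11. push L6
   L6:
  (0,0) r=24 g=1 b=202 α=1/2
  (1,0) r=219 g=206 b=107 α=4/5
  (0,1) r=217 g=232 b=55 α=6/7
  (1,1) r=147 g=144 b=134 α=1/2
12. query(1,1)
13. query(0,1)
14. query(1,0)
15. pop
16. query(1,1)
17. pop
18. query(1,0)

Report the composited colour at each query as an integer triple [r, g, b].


(1,0) stack=L1,L2; from [0,0,0]:
after L1 α=2/3: [96, 94/3, 160]
after L2 α=2/3: [274/3, 676/9, 322/3]
= [91, 75, 107]

query (1,1) [L1,L2] — begin 0,0,0
+L1 (α=3/5) → [477/5, 357/5, 279/5]
+L2 (α=1/2) → [1637/10, 676/5, 389/10]
→ [164, 135, 39]

at x=0,y=0 over L1,L2:
after L1 α=1/5: [43/5, 178/5, 81/5]
after L2 α=1/5: [487/25, 1527/25, 634/25]
rounded: [19, 61, 25]

at x=0,y=1 over L1,L2,L3,L4,L5:
+L1 (α=2/3) → [84, 352/3, 38]
+L2 (α=0) → [84, 352/3, 38]
+L3 (α=2/5) → [622/5, 676/5, 50]
+L4 (α=1/4) → [609/5, 2803/20, 195/4]
+L5 (α=1/4) → [2207/20, 8629/80, 737/16]
= [110, 108, 46]

at x=0,y=0 over L1,L2,L3,L4,L5:
+L1 (α=1/5) → [43/5, 178/5, 81/5]
+L2 (α=1/5) → [487/25, 1527/25, 634/25]
+L3 (α=2/3) → [1879/25, 2677/75, 678/25]
+L4 (α=2/3) → [12529/75, 7777/225, 976/25]
+L5 (α=1/2) → [29929/150, 8951/225, 5851/50]
= [200, 40, 117]

at x=1,y=1 over L1,L2,L3,L4,L5,L6:
+L1 (α=3/5) → [477/5, 357/5, 279/5]
+L2 (α=1/2) → [1637/10, 676/5, 389/10]
+L3 (α=1/2) → [2907/20, 953/5, 1939/20]
+L4 (α=5/8) → [18321/160, 921/10, 20917/160]
+L5 (α=1/5) → [21641/200, 2347/25, 22637/200]
+L6 (α=1/2) → [51041/400, 5947/50, 49437/400]
rounded: [128, 119, 124]

query (0,1) [L1,L2,L3,L4,L5,L6] — begin 0,0,0
after L1 α=2/3: [84, 352/3, 38]
after L2 α=0: [84, 352/3, 38]
after L3 α=2/5: [622/5, 676/5, 50]
after L4 α=1/4: [609/5, 2803/20, 195/4]
after L5 α=1/4: [2207/20, 8629/80, 737/16]
after L6 α=6/7: [28247/140, 119989/560, 6017/112]
→ [202, 214, 54]

at x=1,y=0 over L1,L2,L3,L4,L5,L6:
after L1 α=2/3: [96, 94/3, 160]
after L2 α=2/3: [274/3, 676/9, 322/3]
after L3 α=6/7: [2776/21, 1570/9, 514/3]
after L4 α=2/3: [7522/63, 3856/27, 1618/9]
after L5 α=1/2: [6848/63, 7933/54, 1025/9]
after L6 α=4/5: [62036/315, 52429/270, 4877/45]
rounded: [197, 194, 108]

(1,1) stack=L1,L2,L3,L4,L5; from [0,0,0]:
after L1 α=3/5: [477/5, 357/5, 279/5]
after L2 α=1/2: [1637/10, 676/5, 389/10]
after L3 α=1/2: [2907/20, 953/5, 1939/20]
after L4 α=5/8: [18321/160, 921/10, 20917/160]
after L5 α=1/5: [21641/200, 2347/25, 22637/200]
→ [108, 94, 113]

(1,0) stack=L1,L2,L3,L4; from [0,0,0]:
L1 α=2/3: [96, 94/3, 160]
L2 α=2/3: [274/3, 676/9, 322/3]
L3 α=6/7: [2776/21, 1570/9, 514/3]
L4 α=2/3: [7522/63, 3856/27, 1618/9]
= [119, 143, 180]


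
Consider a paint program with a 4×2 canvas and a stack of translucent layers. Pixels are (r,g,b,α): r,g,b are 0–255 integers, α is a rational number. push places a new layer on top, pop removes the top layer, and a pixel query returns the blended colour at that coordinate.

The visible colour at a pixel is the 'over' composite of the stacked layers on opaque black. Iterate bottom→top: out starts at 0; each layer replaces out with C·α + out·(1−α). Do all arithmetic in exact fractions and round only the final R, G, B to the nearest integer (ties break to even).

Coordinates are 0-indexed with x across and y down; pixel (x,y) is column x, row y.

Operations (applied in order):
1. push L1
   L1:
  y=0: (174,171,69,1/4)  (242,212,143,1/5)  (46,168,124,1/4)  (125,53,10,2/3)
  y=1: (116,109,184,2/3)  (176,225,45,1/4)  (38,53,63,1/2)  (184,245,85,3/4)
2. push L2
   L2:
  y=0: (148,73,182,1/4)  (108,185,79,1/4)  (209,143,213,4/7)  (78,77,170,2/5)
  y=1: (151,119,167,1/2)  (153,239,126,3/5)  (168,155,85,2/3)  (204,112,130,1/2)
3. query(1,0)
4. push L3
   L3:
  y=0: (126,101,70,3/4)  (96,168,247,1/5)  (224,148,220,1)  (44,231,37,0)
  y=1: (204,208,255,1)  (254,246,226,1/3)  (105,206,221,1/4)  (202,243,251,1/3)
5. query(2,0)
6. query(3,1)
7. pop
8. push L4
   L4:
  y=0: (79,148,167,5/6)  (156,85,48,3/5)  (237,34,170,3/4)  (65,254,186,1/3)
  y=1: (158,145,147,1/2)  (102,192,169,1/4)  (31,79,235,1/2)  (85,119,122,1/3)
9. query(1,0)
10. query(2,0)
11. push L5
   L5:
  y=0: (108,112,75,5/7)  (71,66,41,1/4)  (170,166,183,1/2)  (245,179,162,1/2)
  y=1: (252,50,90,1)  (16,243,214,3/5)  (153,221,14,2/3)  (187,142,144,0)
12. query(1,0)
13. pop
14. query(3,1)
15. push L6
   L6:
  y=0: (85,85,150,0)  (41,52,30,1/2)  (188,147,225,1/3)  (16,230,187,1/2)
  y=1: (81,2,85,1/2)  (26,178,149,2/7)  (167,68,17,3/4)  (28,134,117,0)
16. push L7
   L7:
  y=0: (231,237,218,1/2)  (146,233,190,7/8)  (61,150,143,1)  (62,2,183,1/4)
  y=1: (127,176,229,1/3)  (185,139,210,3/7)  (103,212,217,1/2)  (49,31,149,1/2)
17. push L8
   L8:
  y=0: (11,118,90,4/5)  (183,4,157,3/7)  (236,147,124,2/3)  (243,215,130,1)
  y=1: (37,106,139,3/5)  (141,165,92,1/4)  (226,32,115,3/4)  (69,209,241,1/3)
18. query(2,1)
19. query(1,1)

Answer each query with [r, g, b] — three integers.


(1,0) stack=L1,L2; from [0,0,0]:
+L1 (α=1/5) → [242/5, 212/5, 143/5]
+L2 (α=1/4) → [633/10, 1561/20, 206/5]
= [63, 78, 41]

query (2,0) [L1,L2,L3] — begin 0,0,0
+L1 (α=1/4) → [23/2, 42, 31]
+L2 (α=4/7) → [1741/14, 698/7, 135]
+L3 (α=1) → [224, 148, 220]
→ [224, 148, 220]

(3,1) stack=L1,L2,L3; from [0,0,0]:
after L1 α=3/4: [138, 735/4, 255/4]
after L2 α=1/2: [171, 1183/8, 775/8]
after L3 α=1/3: [544/3, 2155/12, 593/4]
→ [181, 180, 148]

at x=1,y=0 over L1,L2,L4:
+L1 (α=1/5) → [242/5, 212/5, 143/5]
+L2 (α=1/4) → [633/10, 1561/20, 206/5]
+L4 (α=3/5) → [2973/25, 4111/50, 1132/25]
= [119, 82, 45]

query (2,0) [L1,L2,L4] — begin 0,0,0
L1 α=1/4: [23/2, 42, 31]
L2 α=4/7: [1741/14, 698/7, 135]
L4 α=3/4: [11695/56, 353/7, 645/4]
rounded: [209, 50, 161]

query (1,0) [L1,L2,L4,L5] — begin 0,0,0
L1 α=1/5: [242/5, 212/5, 143/5]
L2 α=1/4: [633/10, 1561/20, 206/5]
L4 α=3/5: [2973/25, 4111/50, 1132/25]
L5 α=1/4: [5347/50, 15633/200, 4421/100]
= [107, 78, 44]

(3,1) stack=L1,L2,L4; from [0,0,0]:
+L1 (α=3/4) → [138, 735/4, 255/4]
+L2 (α=1/2) → [171, 1183/8, 775/8]
+L4 (α=1/3) → [427/3, 553/4, 421/4]
→ [142, 138, 105]

(2,1) stack=L1,L2,L4,L6,L7,L8; from [0,0,0]:
after L1 α=1/2: [19, 53/2, 63/2]
after L2 α=2/3: [355/3, 673/6, 403/6]
after L4 α=1/2: [224/3, 1147/12, 1813/12]
after L6 α=3/4: [1727/12, 3595/48, 2425/48]
after L7 α=1/2: [2963/24, 13771/96, 12841/96]
after L8 α=3/4: [19235/96, 22987/384, 45961/384]
rounded: [200, 60, 120]

at x=1,y=1 over L1,L2,L4,L6,L7,L8:
L1 α=1/4: [44, 225/4, 45/4]
L2 α=3/5: [547/5, 1659/10, 801/10]
L4 α=1/4: [2151/20, 6897/40, 4093/40]
L6 α=2/7: [337/4, 9745/56, 6477/56]
L7 α=3/7: [892/7, 15583/98, 15297/98]
L8 α=1/4: [3663/28, 62919/392, 54907/392]
rounded: [131, 161, 140]


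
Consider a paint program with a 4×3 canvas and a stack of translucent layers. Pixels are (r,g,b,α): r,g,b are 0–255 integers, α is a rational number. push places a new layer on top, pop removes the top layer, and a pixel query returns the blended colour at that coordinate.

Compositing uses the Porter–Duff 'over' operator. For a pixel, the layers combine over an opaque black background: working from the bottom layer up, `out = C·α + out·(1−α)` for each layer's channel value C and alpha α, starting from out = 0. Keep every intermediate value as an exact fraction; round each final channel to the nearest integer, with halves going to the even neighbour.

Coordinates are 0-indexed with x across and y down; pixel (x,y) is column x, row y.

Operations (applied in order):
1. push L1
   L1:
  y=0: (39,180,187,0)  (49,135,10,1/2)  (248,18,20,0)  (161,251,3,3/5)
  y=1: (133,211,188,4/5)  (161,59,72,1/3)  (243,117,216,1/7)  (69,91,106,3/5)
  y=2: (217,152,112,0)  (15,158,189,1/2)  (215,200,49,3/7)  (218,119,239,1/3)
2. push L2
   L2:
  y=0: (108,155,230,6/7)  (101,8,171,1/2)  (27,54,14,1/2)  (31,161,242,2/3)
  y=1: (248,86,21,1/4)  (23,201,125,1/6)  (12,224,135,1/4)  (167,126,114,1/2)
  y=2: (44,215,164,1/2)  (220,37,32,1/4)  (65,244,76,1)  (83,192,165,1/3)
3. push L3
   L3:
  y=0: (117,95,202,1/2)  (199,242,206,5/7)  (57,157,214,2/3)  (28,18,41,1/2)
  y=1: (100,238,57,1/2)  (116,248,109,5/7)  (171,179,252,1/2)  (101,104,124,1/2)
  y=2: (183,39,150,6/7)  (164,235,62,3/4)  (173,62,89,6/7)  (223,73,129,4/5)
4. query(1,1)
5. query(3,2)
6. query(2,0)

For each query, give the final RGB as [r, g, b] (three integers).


at x=1,y=1 over L1,L2,L3:
L1 α=1/3: [161/3, 59/3, 24]
L2 α=1/6: [437/9, 449/9, 245/6]
L3 α=5/7: [6094/63, 12058/63, 1880/21]
→ [97, 191, 90]

query (3,2) [L1,L2,L3] — begin 0,0,0
+L1 (α=1/3) → [218/3, 119/3, 239/3]
+L2 (α=1/3) → [685/9, 814/9, 973/9]
+L3 (α=4/5) → [8713/45, 3442/45, 5617/45]
→ [194, 76, 125]

(2,0) stack=L1,L2,L3; from [0,0,0]:
+L1 (α=0) → [0, 0, 0]
+L2 (α=1/2) → [27/2, 27, 7]
+L3 (α=2/3) → [85/2, 341/3, 145]
rounded: [42, 114, 145]


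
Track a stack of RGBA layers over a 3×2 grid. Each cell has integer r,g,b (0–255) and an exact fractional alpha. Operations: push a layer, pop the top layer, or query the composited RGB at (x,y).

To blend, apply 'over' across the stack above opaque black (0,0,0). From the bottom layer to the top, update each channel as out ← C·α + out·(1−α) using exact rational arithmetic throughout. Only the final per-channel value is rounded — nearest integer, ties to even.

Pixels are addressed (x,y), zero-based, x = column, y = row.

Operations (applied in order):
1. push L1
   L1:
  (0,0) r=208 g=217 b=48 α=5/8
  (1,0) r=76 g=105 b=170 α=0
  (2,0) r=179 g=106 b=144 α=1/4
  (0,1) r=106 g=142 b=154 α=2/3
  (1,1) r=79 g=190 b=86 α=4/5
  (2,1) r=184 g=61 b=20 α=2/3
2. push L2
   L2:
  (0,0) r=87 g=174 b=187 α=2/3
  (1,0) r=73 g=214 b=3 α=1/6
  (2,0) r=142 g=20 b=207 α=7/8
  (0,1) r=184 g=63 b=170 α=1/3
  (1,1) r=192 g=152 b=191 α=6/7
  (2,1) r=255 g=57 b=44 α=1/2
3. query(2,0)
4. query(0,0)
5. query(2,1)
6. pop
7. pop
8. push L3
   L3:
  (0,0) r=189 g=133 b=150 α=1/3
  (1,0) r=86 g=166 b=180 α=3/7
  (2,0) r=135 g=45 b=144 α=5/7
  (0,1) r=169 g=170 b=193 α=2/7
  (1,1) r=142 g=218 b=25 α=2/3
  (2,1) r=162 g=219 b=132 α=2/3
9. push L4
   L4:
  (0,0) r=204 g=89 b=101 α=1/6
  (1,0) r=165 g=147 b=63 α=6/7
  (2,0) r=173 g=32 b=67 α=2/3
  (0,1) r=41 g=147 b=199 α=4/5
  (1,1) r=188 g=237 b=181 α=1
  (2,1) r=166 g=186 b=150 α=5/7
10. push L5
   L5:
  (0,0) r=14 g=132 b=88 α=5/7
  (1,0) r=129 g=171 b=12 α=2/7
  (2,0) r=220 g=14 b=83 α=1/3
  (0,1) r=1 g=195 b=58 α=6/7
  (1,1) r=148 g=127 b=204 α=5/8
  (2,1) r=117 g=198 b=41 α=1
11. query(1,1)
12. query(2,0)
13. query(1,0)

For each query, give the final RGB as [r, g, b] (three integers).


at x=2,y=0 over L1,L2:
after L1 α=1/4: [179/4, 53/2, 36]
after L2 α=7/8: [4155/32, 333/16, 1485/8]
rounded: [130, 21, 186]

query (0,0) [L1,L2] — begin 0,0,0
L1 α=5/8: [130, 1085/8, 30]
L2 α=2/3: [304/3, 3869/24, 404/3]
→ [101, 161, 135]

query (2,1) [L1,L2] — begin 0,0,0
after L1 α=2/3: [368/3, 122/3, 40/3]
after L2 α=1/2: [1133/6, 293/6, 86/3]
= [189, 49, 29]

query (1,1) [L3,L4,L5] — begin 0,0,0
+L3 (α=2/3) → [284/3, 436/3, 50/3]
+L4 (α=1) → [188, 237, 181]
+L5 (α=5/8) → [163, 673/4, 1563/8]
rounded: [163, 168, 195]

at x=2,y=0 over L3,L4,L5:
L3 α=5/7: [675/7, 225/7, 720/7]
L4 α=2/3: [3097/21, 673/21, 1658/21]
L5 α=1/3: [10814/63, 1640/63, 5059/63]
= [172, 26, 80]

(1,0) stack=L3,L4,L5; from [0,0,0]:
+L3 (α=3/7) → [258/7, 498/7, 540/7]
+L4 (α=6/7) → [7188/49, 6672/49, 3186/49]
+L5 (α=2/7) → [48582/343, 50118/343, 17106/343]
→ [142, 146, 50]


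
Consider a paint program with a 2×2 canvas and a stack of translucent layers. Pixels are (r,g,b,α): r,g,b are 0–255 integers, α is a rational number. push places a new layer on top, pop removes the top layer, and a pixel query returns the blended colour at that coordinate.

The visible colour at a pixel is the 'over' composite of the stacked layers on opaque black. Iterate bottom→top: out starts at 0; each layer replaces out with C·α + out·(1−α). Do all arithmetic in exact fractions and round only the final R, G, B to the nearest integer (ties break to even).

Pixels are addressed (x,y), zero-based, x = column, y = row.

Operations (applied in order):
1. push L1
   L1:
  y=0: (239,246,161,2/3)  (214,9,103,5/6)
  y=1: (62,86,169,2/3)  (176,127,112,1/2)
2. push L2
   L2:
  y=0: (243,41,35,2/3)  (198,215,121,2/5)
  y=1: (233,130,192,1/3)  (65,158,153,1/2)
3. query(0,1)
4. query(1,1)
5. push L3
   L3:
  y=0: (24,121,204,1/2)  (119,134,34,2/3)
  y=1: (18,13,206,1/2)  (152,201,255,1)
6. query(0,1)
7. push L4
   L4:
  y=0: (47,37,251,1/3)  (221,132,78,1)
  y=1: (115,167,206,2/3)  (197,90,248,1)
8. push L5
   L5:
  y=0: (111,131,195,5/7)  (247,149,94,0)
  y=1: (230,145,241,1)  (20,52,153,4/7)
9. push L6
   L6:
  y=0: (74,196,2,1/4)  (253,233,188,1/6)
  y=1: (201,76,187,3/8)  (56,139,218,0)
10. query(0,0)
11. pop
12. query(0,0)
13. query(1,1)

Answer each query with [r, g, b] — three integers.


query (0,1) [L1,L2] — begin 0,0,0
after L1 α=2/3: [124/3, 172/3, 338/3]
after L2 α=1/3: [947/9, 734/9, 1252/9]
= [105, 82, 139]

(1,1) stack=L1,L2; from [0,0,0]:
after L1 α=1/2: [88, 127/2, 56]
after L2 α=1/2: [153/2, 443/4, 209/2]
→ [76, 111, 104]

query (0,1) [L1,L2,L3] — begin 0,0,0
+L1 (α=2/3) → [124/3, 172/3, 338/3]
+L2 (α=1/3) → [947/9, 734/9, 1252/9]
+L3 (α=1/2) → [1109/18, 851/18, 1553/9]
= [62, 47, 173]

(0,0) stack=L1,L2,L3,L4,L5,L6; from [0,0,0]:
L1 α=2/3: [478/3, 164, 322/3]
L2 α=2/3: [1936/9, 82, 532/9]
L3 α=1/2: [1076/9, 203/2, 1184/9]
L4 α=1/3: [2575/27, 80, 4627/27]
L5 α=5/7: [20135/189, 815/7, 35579/189]
L6 α=1/4: [24797/252, 3817/28, 35705/252]
rounded: [98, 136, 142]

at x=0,y=0 over L1,L2,L3,L4,L5:
L1 α=2/3: [478/3, 164, 322/3]
L2 α=2/3: [1936/9, 82, 532/9]
L3 α=1/2: [1076/9, 203/2, 1184/9]
L4 α=1/3: [2575/27, 80, 4627/27]
L5 α=5/7: [20135/189, 815/7, 35579/189]
= [107, 116, 188]

query (1,1) [L1,L2,L3,L4,L5] — begin 0,0,0
+L1 (α=1/2) → [88, 127/2, 56]
+L2 (α=1/2) → [153/2, 443/4, 209/2]
+L3 (α=1) → [152, 201, 255]
+L4 (α=1) → [197, 90, 248]
+L5 (α=4/7) → [671/7, 478/7, 1356/7]
rounded: [96, 68, 194]
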